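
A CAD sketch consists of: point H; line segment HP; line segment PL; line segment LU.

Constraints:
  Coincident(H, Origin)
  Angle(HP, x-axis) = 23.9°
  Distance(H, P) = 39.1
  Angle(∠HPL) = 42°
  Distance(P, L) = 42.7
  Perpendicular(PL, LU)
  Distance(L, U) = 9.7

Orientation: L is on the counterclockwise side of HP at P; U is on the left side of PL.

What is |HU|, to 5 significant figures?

21.381

H is at the origin; HP runs at 23.9° with length 39.1, so P = 39.1·(cos 23.9°, sin 23.9°) = (35.747, 15.841). ∠HPL = 42.0°, so PL runs at 23.9° + (180° − 42.0°) = 161.90° from the x-axis; with |PL| = 42.7, L = P + 42.7·(cos 161.90°, sin 161.90°) = (-4.8397, 29.107). PL ⟂ LU; with |LU| = 9.7 on the left of PL, U = L + 9.7·(-0.31068, -0.95052) = (-7.8533, 19.887). Then |HU| = |U − H| = 21.381.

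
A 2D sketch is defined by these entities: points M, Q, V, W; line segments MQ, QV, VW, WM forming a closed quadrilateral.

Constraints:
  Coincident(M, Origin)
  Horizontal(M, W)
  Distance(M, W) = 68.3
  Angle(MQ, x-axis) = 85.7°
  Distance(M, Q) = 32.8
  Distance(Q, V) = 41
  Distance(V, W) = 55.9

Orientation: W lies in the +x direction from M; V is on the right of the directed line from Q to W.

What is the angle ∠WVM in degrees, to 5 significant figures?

144.39°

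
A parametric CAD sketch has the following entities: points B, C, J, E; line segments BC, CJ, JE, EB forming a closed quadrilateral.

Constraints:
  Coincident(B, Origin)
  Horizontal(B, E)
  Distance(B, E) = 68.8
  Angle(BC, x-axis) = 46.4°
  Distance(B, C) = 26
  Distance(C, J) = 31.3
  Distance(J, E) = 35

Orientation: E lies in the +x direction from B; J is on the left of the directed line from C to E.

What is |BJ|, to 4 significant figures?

55.45

B is at the origin; B and E share the same y with |BE| = 68.8 and E in +x, so E = (68.8, 0). BC runs at 46.4° with |BC| = 26.0, so C = (17.93, 18.83). J is determined by |CJ| = 31.3 and |JE| = 35.0 together: it lies at the intersection of circle(C, 31.3) and circle(E, 35.0). With |CE| = 54.24, the foot of the radical line on CE is 24.86 from C and the perpendicular offset is √(31.3² − 24.86²) = 19.02. Taking the left-of-CE solution: J = (47.85, 28.03).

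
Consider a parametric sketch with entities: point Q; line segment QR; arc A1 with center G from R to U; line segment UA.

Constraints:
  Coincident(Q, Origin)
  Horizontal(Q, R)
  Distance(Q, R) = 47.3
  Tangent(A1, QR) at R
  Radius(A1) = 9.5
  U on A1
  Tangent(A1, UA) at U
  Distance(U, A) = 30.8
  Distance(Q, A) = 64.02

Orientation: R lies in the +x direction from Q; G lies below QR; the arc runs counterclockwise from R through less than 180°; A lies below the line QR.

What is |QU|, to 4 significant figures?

40.37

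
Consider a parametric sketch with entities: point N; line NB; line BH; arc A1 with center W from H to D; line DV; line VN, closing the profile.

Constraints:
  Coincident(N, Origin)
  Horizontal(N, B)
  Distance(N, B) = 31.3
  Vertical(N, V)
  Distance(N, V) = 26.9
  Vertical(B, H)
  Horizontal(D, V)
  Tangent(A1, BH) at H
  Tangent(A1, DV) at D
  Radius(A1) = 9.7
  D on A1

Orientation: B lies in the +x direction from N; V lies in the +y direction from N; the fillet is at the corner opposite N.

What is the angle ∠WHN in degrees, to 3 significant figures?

28.8°

The virtual corner opposite N is at (31.3, 26.9). The tangent condition forces WH to be normal to BH and tangency of A1 to DV means the radius WD is perpendicular to DV, with radius 9.7, so the center W sits 9.7 in from both sides at W = (21.6, 17.2). That places the tangent points at H = (31.3, 17.2) on BH and D = (21.6, 26.9) on DV. Then cos ∠WHN = HW·HN / (|HW||HN|), giving 28.8°.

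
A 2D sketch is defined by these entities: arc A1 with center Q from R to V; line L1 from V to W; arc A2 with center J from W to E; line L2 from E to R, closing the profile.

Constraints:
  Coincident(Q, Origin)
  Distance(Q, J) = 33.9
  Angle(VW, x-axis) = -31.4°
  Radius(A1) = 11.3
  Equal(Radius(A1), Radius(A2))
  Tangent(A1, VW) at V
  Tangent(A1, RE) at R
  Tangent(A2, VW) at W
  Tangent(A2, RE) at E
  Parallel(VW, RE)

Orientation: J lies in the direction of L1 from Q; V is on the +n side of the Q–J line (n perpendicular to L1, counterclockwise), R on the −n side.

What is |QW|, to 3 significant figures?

35.7

The slot axis is L1's direction at -31.4°, so u = (cos -31.4°, sin -31.4°) = (0.854, -0.521) and n = (−sin -31.4°, cos -31.4°) = (0.521, 0.854). Q is at the origin and J lies 33.9 along u from Q, so J = 33.9·u = (28.9, -17.7). Tangency of A1 to both parallel lines with radius 11.3 puts V and R at Q ± 11.3·n: V = (5.89, 9.65), R = (-5.89, -9.65). Equal radii place W and E the same way about J: W = J + 11.3·n = (34.8, -8.02), E = J − 11.3·n = (23.0, -27.3). Then |QW| = |W − Q| = 35.7.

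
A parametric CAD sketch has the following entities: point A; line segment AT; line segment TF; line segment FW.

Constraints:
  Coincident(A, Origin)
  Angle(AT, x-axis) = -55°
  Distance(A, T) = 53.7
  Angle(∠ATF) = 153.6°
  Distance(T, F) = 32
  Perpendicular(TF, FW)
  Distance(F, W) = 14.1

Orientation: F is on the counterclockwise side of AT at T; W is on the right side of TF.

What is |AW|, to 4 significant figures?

88.65

A is at the origin; AT runs at -55.0° with length 53.7, so T = 53.7·(cos -55.0°, sin -55.0°) = (30.80, -43.99). ∠ATF = 153.6°, so TF runs at -55.0° + (180° − 153.6°) = -28.60° from the x-axis; with |TF| = 32.0, F = T + 32.0·(cos -28.60°, sin -28.60°) = (58.90, -59.31). TF is perpendicular to FW; with |FW| = 14.1 on the right of TF, W = F + 14.1·(-0.4787, -0.8780) = (52.15, -71.69). Then |AW| = |W − A| = 88.65.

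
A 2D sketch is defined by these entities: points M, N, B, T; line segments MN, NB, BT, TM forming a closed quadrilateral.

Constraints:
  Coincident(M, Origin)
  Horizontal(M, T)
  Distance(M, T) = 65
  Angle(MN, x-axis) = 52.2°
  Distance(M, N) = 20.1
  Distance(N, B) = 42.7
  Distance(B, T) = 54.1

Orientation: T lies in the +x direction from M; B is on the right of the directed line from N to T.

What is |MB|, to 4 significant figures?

31.90

Checks: |NB| = 42.70 ✓; |BT| = 54.10 ✓.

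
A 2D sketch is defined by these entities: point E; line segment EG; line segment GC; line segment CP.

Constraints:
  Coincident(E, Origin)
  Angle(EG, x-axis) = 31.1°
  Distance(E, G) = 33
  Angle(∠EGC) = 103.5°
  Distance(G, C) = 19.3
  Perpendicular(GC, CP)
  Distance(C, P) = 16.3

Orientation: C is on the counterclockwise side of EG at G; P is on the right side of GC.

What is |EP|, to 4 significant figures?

55.41

E is at the origin; EG runs at 31.1° with length 33.0, so G = 33.0·(cos 31.1°, sin 31.1°) = (28.26, 17.05). ∠EGC = 103.5°, so GC runs at 31.1° + (180° − 103.5°) = 107.6° from the x-axis; with |GC| = 19.3, C = G + 19.3·(cos 107.6°, sin 107.6°) = (22.42, 35.44). The perpendicularity gives CP at right angles to GC; with |CP| = 16.3 on the right of GC, P = C + 16.3·(0.9532, 0.3024) = (37.96, 40.37). Then |EP| = |P − E| = 55.41.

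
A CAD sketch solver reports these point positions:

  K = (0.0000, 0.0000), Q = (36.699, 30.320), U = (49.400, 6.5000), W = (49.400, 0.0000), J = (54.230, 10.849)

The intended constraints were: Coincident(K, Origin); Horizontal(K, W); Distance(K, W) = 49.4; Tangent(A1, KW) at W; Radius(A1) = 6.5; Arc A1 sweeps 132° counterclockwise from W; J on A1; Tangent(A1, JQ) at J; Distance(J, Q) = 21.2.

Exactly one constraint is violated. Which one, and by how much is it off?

Distance(J, Q) = 21.2 — off by 5.00.

K = (0.00, 0.00) ✓; K.y = 0.00, W.y = 0.00 ✓; |KW| = 49.40 ✓; ∠(UW, WK) = 90.00° ✓; |UW| = 6.500 ✓; bearing(U→J) − bearing(U→W) = 132.0° ✓; |UJ| = 6.499 ✓; ∠(UJ, JQ) = 90.00° ✓; |JQ| = 26.20 ✗.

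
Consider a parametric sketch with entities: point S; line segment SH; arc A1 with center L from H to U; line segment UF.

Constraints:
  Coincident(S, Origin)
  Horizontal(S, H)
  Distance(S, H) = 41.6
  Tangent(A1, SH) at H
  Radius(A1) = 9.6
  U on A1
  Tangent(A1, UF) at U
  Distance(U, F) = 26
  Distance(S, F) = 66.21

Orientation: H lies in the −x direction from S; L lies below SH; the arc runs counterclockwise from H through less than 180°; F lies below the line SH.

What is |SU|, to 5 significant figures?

51.302

S is at the origin; S and H share the same y with |SH| = 41.6 and H on the −x side, so H = (-41.600, 0.0000). The tangent condition forces LH to be normal to SH, so L = H + (0, -9.6) = (-41.600, -9.6000). Since LU ⟂ UF (tangency), |LF| = √(9.6² + 26.0²) = 27.716 regardless of where U sits on A1. So F lies on both circle(S, 66.21) and circle(L, 27.716); the below-SH intersection is F = (-57.992, -31.949). U is the foot of the tangent from F: U = (-50.828, -6.9551).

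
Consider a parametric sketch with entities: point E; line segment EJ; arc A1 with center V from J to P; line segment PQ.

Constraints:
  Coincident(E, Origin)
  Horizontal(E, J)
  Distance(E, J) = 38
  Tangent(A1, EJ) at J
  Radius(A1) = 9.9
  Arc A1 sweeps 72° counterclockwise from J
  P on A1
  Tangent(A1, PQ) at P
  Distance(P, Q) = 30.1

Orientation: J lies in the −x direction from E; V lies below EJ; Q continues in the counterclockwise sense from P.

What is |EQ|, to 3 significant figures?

66.9

E is at the origin; E and J share the same y with |EJ| = 38.0 and J on the −x side, so J = (-38.0, 0.00). Since A1 is tangent to EJ there, VJ ⟂ EJ, so V = J + (0, -9.9) = (-38.0, -9.90). On A1, J sits at bearing 90° from V; a 72° counterclockwise sweep puts P at bearing 162°, so P = V + 9.9·(cos 162°, sin 162°) = (-47.4, -6.84). Since A1 is tangent to PQ there, VP ⟂ PQ, so PQ runs along (−sin 162°, cos 162°); with |PQ| = 30.1, Q = (-56.7, -35.5). Then |EQ| = |Q − E| = 66.9.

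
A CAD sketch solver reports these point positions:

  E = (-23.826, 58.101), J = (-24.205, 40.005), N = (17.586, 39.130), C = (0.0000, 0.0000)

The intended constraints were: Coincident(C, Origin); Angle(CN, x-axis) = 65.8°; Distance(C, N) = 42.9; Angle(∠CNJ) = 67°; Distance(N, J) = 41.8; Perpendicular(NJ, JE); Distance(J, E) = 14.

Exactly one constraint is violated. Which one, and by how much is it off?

Distance(J, E) = 14 — off by 4.10.

C = (0.00, 0.00) ✓; CN at 65.80° ✓; |CN| = 42.90 ✓; ∠CNJ = 67.00° ✓; |NJ| = 41.80 ✓; ∠(NJ, JE) = 90.00° ✓; |JE| = 18.10 ✗.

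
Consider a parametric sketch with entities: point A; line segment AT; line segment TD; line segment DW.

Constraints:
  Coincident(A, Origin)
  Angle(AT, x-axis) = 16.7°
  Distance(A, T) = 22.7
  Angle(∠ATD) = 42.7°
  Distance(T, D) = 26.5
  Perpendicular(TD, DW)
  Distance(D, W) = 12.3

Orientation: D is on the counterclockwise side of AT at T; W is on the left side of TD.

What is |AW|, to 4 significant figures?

10.29

∠ATD = 42.7°, so TD runs at 16.7° + (180° − 42.7°) = 154.0° from the x-axis; with |TD| = 26.5, D = T + 26.5·(cos 154.0°, sin 154.0°) = (-2.075, 18.14). TD is perpendicular to DW; with |DW| = 12.3 on the left of TD, W = D + 12.3·(-0.4384, -0.8988) = (-7.467, 7.085). Then |AW| = |W − A| = 10.29.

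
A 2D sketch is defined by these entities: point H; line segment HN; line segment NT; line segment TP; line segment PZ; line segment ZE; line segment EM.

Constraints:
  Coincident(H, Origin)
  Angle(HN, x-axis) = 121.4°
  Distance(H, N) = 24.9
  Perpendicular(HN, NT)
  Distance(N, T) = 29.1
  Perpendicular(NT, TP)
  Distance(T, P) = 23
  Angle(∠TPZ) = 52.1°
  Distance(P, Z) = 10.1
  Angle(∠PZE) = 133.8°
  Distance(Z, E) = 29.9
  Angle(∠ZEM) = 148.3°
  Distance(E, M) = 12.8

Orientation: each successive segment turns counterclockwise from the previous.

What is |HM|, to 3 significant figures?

54.7

H is at the origin; HN runs at 121.4° with length 24.9, so N = (-13.0, 21.3). HN is perpendicular to NT, so NT runs at -149°; with |NT| = 29.1, T = (-37.8, 6.09). NT ⟂ TP, so TP runs at -58.6°; with |TP| = 23.0, P = (-25.8, -13.5). ∠TPZ = 52.1° gives PZ at 69.3° from the x-axis; with |PZ| = 10.1, Z = (-22.3, -4.09). ∠PZE = 133.8° gives ZE at 116° from the x-axis; with |ZE| = 29.9, E = (-35.1, 22.9). ∠ZEM = 148.3° gives EM at 147° from the x-axis; with |EM| = 12.8, M = (-45.9, 29.8). Then |HM| = |M − H| = 54.7.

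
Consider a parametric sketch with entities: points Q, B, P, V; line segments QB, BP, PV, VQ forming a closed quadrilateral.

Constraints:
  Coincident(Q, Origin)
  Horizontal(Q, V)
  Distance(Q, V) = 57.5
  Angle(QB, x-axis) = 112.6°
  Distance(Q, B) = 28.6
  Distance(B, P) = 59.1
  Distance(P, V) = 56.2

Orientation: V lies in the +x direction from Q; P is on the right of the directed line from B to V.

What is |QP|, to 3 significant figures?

30.5

Checks: |BP| = 59.10 ✓; |PV| = 56.20 ✓.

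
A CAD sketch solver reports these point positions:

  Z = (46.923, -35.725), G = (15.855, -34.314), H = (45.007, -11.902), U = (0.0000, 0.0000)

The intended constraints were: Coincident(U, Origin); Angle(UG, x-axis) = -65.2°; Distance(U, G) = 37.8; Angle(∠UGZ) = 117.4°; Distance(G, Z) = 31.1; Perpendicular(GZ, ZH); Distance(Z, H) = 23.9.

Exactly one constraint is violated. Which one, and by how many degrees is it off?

Perpendicular(GZ, ZH) — off by 7.20°.

U = (0.00, 0.00) ✓; UG at -65.20° ✓; |UG| = 37.80 ✓; ∠UGZ = 117.4° ✓; |GZ| = 31.10 ✓; ∠(GZ, ZH) = 97.20° ✗; |ZH| = 23.90 ✓.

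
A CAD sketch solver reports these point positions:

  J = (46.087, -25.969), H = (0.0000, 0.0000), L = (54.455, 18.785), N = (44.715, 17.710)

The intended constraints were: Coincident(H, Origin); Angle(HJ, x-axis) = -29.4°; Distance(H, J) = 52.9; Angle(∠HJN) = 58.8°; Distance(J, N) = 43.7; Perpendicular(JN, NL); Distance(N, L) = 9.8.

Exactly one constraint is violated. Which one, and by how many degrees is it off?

Perpendicular(JN, NL) — off by 4.50°.

H = (0.00, 0.00) ✓; HJ at -29.40° ✓; |HJ| = 52.90 ✓; ∠HJN = 58.80° ✓; |JN| = 43.70 ✓; ∠(JN, NL) = 85.50° ✗; |NL| = 9.799 ✓.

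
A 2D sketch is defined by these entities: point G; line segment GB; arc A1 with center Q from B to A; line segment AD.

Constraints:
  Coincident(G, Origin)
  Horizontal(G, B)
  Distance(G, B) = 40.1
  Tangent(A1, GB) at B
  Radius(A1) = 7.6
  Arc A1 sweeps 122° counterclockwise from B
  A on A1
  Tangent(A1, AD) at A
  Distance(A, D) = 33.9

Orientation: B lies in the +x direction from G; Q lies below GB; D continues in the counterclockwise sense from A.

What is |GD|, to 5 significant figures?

65.534

G is at the origin; GB is horizontal with |GB| = 40.1 and B on the +x side, so B = (40.100, 0.0000). Since A1 is tangent to GB there, QB ⟂ GB, so Q = B + (0, -7.6) = (40.100, -7.6000). On A1, B sits at bearing 90° from Q; a 122° counterclockwise sweep puts A at bearing 212°, so A = Q + 7.6·(cos 212°, sin 212°) = (33.655, -11.627). Since A1 is tangent to AD there, QA ⟂ AD, so AD runs along (−sin 212°, cos 212°); with |AD| = 33.9, D = (51.619, -40.376). Then |GD| = |D − G| = 65.534.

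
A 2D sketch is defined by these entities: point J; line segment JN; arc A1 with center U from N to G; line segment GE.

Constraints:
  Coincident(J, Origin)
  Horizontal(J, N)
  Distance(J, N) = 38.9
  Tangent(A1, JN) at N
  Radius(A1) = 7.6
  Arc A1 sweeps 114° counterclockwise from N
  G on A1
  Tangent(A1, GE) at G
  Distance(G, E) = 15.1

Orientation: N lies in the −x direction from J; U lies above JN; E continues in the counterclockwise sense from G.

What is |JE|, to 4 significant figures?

45.29

J is at the origin; J and N share the same y with |JN| = 38.9 and N on the −x side, so N = (-38.90, 0.000). A1 meets JN tangentially, so UN is at right angles to JN, so U = N + (0, 7.6) = (-38.90, 7.600). On A1, N sits at bearing -90° from U; a 114° counterclockwise sweep puts G at bearing 24°, so G = U + 7.6·(cos 24°, sin 24°) = (-31.96, 10.69). Since A1 is tangent to GE there, UG ⟂ GE, so GE runs along (−sin 24°, cos 24°); with |GE| = 15.1, E = (-38.10, 24.49). Then |JE| = |E − J| = 45.29.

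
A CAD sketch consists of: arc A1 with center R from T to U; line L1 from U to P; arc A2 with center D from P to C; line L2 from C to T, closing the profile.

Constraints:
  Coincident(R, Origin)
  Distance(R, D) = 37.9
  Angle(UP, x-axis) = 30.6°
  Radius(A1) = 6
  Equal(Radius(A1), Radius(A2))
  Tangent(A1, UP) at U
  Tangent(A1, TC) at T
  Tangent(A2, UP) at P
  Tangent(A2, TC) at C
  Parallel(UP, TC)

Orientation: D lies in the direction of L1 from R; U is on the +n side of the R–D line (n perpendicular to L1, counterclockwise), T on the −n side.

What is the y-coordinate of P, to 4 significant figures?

24.46

Tangency of A1 to both parallel lines with radius 6.0 puts U and T at R ± 6.0·n: U = (-3.054, 5.164), T = (3.054, -5.164). Equal radii place P and C the same way about D: P = D + 6.0·n = (29.57, 24.46), C = D − 6.0·n = (35.68, 14.13). So P.y = 24.46.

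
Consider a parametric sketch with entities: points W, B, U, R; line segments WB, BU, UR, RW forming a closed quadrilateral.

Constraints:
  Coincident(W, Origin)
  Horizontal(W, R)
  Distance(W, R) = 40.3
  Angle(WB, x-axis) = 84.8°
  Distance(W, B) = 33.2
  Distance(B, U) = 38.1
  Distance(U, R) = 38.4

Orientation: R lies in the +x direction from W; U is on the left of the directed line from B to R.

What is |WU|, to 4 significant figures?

55.98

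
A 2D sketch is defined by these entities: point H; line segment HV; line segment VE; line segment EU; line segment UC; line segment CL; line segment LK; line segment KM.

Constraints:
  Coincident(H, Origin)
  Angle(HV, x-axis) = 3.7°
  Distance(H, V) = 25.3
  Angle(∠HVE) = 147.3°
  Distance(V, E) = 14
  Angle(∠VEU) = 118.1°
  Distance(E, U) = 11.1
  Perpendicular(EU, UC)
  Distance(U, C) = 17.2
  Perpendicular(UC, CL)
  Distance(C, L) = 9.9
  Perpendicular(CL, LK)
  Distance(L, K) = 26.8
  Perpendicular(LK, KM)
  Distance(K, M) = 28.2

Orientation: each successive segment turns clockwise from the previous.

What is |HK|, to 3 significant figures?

47.5

H is at the origin; HV runs at 3.7° with length 25.3, so V = (25.2, 1.63). ∠HVE = 147.3° gives VE at -29.0° from the x-axis; with |VE| = 14.0, E = (37.5, -5.15). ∠VEU = 118.1° gives EU at -90.9° from the x-axis; with |EU| = 11.1, U = (37.3, -16.3). EU is perpendicular to UC, so UC runs at 179°; with |UC| = 17.2, C = (20.1, -16.0). UC ⟂ CL, so CL runs at 89.1°; with |CL| = 9.9, L = (20.3, -6.08). The perpendicularity gives LK at right angles to CL, so LK runs at -0.900°; with |LK| = 26.8, K = (47.1, -6.51). Then |HK| = |K − H| = 47.5.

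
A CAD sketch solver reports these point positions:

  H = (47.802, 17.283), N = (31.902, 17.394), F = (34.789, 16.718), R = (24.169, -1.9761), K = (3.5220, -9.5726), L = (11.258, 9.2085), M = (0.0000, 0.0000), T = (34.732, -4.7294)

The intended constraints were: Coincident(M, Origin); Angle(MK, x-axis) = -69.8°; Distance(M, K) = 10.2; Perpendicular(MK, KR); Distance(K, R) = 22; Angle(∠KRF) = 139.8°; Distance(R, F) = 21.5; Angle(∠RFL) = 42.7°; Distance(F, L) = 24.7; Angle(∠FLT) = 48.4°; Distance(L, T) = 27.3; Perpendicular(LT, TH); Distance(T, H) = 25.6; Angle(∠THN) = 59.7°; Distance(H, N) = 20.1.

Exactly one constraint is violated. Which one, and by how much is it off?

Distance(H, N) = 20.1 — off by 4.20.

M = (0.00, 0.00) ✓; MK at -69.80° ✓; |MK| = 10.20 ✓; ∠(MK, KR) = 90.00° ✓; |KR| = 22.00 ✓; ∠KRF = 139.8° ✓; |RF| = 21.50 ✓; ∠RFL = 42.70° ✓; |FL| = 24.70 ✓; ∠FLT = 48.40° ✓; |LT| = 27.30 ✓; ∠(LT, TH) = 90.00° ✓; |TH| = 25.60 ✓; ∠THN = 59.70° ✓; |HN| = 15.90 ✗.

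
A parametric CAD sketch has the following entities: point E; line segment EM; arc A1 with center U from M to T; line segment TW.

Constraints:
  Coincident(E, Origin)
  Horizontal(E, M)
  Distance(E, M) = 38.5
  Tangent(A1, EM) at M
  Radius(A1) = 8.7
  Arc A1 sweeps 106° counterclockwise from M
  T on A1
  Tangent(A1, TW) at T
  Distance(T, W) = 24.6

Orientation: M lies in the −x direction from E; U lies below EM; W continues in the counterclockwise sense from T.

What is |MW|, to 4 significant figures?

34.78

On A1, M sits at bearing 90° from U; a 106° counterclockwise sweep puts T at bearing 196°, so T = U + 8.7·(cos 196°, sin 196°) = (-46.86, -11.10). A1 meets TW tangentially, so UT is at right angles to TW, so TW runs along (−sin 196°, cos 196°); with |TW| = 24.6, W = (-40.08, -34.75). Then |MW| = |W − M| = 34.78.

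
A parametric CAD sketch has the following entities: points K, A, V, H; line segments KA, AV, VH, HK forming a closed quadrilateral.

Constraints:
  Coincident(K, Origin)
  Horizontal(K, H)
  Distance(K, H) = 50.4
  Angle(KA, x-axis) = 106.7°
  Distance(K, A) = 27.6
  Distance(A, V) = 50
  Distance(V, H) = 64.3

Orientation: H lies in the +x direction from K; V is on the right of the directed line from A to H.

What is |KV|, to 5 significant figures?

25.362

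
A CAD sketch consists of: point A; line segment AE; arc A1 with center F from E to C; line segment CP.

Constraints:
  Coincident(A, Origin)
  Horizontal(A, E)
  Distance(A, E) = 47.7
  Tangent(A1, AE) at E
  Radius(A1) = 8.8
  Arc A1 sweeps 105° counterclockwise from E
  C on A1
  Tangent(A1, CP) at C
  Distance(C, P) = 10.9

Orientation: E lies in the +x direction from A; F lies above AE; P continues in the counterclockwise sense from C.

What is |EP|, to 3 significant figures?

22.3

A is at the origin; A and E share the same y with |AE| = 47.7 and E on the +x side, so E = (47.7, 0.00). Tangency of A1 to AE means the radius FE is perpendicular to AE, so F = E + (0, 8.8) = (47.7, 8.80). On A1, E sits at bearing -90° from F; a 105° counterclockwise sweep puts C at bearing 15°, so C = F + 8.8·(cos 15°, sin 15°) = (56.2, 11.1). Since A1 is tangent to CP there, FC ⟂ CP, so CP runs along (−sin 15°, cos 15°); with |CP| = 10.9, P = (53.4, 21.6). Then |EP| = |P − E| = 22.3.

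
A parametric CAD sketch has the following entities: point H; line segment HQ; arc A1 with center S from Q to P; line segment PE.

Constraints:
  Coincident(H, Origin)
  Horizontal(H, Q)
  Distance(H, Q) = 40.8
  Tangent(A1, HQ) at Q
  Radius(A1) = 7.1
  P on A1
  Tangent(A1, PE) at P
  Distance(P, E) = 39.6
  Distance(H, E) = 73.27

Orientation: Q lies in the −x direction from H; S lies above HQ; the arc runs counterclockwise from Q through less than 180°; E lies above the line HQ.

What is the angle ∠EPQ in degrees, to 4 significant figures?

116.0°

Checks: |SP| = 7.100 ✓; ∠(SP, PE) = 90.00° ✓; |PE| = 39.60 ✓; |HE| = 73.27 ✓.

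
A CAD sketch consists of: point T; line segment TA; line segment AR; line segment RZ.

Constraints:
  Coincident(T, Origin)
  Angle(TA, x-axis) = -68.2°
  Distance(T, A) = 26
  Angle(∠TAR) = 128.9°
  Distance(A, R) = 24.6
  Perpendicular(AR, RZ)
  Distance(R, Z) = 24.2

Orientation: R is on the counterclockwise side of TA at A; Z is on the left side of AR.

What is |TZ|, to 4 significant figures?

41.12

T is at the origin; TA runs at -68.2° with length 26.0, so A = 26.0·(cos -68.2°, sin -68.2°) = (9.656, -24.14). ∠TAR = 128.9°, so AR runs at -68.2° + (180° − 128.9°) = -17.10° from the x-axis; with |AR| = 24.6, R = A + 24.6·(cos -17.10°, sin -17.10°) = (33.17, -31.37). The perpendicularity gives RZ at right angles to AR; with |RZ| = 24.2 on the left of AR, Z = R + 24.2·(0.2940, 0.9558) = (40.28, -8.244). Then |TZ| = |Z − T| = 41.12.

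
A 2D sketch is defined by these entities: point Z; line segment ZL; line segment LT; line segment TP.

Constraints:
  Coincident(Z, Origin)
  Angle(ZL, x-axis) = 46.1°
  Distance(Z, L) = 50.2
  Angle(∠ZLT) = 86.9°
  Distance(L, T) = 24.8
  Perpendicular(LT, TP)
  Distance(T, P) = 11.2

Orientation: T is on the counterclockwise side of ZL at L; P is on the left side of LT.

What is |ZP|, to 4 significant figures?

44.76

∠ZLT = 86.9°, so LT runs at 46.1° + (180° − 86.9°) = 139.2° from the x-axis; with |LT| = 24.8, T = L + 24.8·(cos 139.2°, sin 139.2°) = (16.04, 52.38). LT is perpendicular to TP; with |TP| = 11.2 on the left of LT, P = T + 11.2·(-0.6534, -0.7570) = (8.717, 43.90). Then |ZP| = |P − Z| = 44.76.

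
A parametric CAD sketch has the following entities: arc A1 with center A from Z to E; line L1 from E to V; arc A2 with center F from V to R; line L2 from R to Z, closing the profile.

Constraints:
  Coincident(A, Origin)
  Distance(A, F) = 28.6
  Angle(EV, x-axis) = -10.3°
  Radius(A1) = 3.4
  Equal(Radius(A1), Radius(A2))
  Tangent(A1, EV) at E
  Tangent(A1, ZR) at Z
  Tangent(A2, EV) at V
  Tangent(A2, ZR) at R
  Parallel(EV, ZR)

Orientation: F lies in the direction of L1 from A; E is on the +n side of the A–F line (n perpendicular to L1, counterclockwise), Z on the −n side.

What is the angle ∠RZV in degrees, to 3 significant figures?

13.4°

The slot axis is L1's direction at -10.3°, so u = (cos -10.3°, sin -10.3°) = (0.984, -0.179) and n = (−sin -10.3°, cos -10.3°) = (0.179, 0.984). A is at the origin and F lies 28.6 along u from A, so F = 28.6·u = (28.1, -5.11). Tangency of A1 to both parallel lines with radius 3.4 puts E and Z at A ± 3.4·n: E = (0.608, 3.35), Z = (-0.608, -3.35). Equal radii place V and R the same way about F: V = F + 3.4·n = (28.7, -1.77), R = F − 3.4·n = (27.5, -8.46). Then cos ∠RZV = ZR·ZV / (|ZR||ZV|), giving 13.4°.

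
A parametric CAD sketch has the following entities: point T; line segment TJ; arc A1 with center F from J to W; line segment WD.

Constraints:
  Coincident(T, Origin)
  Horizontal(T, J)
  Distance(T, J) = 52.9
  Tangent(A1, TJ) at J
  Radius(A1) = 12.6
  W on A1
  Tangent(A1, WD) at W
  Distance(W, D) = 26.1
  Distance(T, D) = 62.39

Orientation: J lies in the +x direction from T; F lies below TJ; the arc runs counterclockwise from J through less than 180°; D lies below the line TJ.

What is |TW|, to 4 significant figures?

43.59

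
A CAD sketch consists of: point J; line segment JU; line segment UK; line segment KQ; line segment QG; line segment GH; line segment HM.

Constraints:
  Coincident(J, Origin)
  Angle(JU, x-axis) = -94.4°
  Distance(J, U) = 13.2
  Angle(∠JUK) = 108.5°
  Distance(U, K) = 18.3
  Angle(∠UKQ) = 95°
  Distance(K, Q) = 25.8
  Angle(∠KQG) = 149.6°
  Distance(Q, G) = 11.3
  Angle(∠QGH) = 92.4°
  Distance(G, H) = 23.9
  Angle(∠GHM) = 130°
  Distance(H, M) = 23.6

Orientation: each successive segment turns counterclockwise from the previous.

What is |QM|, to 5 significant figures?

40.121

J is at the origin; JU runs at -94.4° with length 13.2, so U = (-1.0127, -13.161). ∠JUK = 108.5° gives UK at -22.900° from the x-axis; with |UK| = 18.3, K = (15.845, -20.282). ∠UKQ = 95.0° gives KQ at 62.100° from the x-axis; with |KQ| = 25.8, Q = (27.918, 2.5191). ∠KQG = 149.6° gives QG at 92.500° from the x-axis; with |QG| = 11.3, G = (27.425, 13.808). ∠QGH = 92.4° gives GH at -179.90° from the x-axis; with |GH| = 23.9, H = (3.5247, 13.767). ∠GHM = 130.0° gives HM at -129.90° from the x-axis; with |HM| = 23.6, M = (-11.613, -4.3385). Then |QM| = |M − Q| = 40.121.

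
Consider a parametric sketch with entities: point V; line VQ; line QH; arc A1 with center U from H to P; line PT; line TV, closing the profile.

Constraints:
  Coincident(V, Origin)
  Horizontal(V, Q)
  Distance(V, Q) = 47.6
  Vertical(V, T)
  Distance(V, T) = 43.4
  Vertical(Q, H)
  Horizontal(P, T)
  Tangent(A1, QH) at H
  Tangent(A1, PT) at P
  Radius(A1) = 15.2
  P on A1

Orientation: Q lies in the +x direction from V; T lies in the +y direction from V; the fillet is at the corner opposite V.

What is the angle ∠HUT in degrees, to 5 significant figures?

154.87°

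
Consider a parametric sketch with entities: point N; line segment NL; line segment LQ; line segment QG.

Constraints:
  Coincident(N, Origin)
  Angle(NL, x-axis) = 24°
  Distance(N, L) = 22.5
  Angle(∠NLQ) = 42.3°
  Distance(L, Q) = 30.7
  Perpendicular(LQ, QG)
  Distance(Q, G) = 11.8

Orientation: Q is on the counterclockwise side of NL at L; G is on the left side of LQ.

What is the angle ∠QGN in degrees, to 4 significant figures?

103.4°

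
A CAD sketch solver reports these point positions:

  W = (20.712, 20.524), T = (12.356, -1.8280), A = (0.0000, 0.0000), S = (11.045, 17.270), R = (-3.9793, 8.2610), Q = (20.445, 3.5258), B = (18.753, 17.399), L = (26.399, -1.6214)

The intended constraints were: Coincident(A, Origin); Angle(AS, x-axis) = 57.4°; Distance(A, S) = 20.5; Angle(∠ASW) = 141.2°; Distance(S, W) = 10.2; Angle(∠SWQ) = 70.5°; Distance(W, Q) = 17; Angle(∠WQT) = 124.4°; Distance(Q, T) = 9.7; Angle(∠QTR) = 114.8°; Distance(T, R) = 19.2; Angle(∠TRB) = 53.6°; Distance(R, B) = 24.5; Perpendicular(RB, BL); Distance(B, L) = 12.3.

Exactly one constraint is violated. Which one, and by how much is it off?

Distance(B, L) = 12.3 — off by 8.20.

A = (0.00, 0.00) ✓; AS at 57.40° ✓; |AS| = 20.50 ✓; ∠ASW = 141.2° ✓; |SW| = 10.20 ✓; ∠SWQ = 70.50° ✓; |WQ| = 17.00 ✓; ∠WQT = 124.4° ✓; |QT| = 9.700 ✓; ∠QTR = 114.8° ✓; |TR| = 19.20 ✓; ∠TRB = 53.60° ✓; |RB| = 24.50 ✓; ∠(RB, BL) = 90.00° ✓; |BL| = 20.50 ✗.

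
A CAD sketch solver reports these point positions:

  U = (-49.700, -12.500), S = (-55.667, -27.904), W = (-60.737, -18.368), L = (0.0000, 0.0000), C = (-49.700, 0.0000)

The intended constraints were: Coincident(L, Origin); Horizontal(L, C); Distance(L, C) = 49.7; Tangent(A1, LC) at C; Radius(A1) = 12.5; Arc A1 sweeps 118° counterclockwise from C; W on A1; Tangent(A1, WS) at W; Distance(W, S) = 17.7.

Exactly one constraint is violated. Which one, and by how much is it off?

Distance(W, S) = 17.7 — off by 6.90.

L = (0.00, 0.00) ✓; L.y = 0.00, C.y = 0.00 ✓; |LC| = 49.70 ✓; ∠(UC, CL) = 90.00° ✓; |UC| = 12.50 ✓; bearing(U→W) − bearing(U→C) = 118.0° ✓; |UW| = 12.50 ✓; ∠(UW, WS) = 90.00° ✓; |WS| = 10.80 ✗.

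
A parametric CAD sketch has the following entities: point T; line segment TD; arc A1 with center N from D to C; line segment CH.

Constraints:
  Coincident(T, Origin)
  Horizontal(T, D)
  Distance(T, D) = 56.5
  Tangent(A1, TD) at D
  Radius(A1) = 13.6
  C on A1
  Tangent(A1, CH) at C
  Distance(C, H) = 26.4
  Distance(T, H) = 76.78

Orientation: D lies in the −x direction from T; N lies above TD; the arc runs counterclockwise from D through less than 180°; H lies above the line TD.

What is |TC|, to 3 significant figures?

51.7

Checks: T = (0.00, 0.00) ✓; T.y = 0.00, D.y = 0.00 ✓; |NC| = 13.60 ✓; ∠(NC, CH) = 90.00° ✓; |CH| = 26.40 ✓; |TH| = 76.78 ✓.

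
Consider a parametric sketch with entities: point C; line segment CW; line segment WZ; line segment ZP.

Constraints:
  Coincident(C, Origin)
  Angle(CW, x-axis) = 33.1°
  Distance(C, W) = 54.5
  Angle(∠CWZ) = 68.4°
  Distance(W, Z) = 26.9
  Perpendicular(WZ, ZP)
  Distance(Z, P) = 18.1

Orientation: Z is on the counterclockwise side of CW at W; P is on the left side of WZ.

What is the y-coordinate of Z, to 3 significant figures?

45.3

C is at the origin; CW runs at 33.1° with length 54.5, so W = 54.5·(cos 33.1°, sin 33.1°) = (45.7, 29.8). ∠CWZ = 68.4°, so WZ runs at 33.1° + (180° − 68.4°) = 145° from the x-axis; with |WZ| = 26.9, Z = W + 26.9·(cos 145°, sin 145°) = (23.7, 45.3). So Z.y = 45.3.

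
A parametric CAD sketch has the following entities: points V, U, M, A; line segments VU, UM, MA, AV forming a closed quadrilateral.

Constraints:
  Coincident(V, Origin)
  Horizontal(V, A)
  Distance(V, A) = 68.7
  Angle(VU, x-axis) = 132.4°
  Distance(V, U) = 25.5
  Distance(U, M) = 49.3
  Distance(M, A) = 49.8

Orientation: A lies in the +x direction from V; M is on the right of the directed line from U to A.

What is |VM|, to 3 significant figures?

24.3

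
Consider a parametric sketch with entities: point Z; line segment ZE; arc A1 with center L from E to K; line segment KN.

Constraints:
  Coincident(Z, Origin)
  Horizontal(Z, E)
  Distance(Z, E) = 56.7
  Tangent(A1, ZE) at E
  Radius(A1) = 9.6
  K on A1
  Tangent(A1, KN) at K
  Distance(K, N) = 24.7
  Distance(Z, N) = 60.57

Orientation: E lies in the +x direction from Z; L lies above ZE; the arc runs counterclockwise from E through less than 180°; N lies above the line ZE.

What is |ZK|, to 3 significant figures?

66.2

Checks: |LK| = 9.600 ✓; ∠(LK, KN) = 90.00° ✓; |KN| = 24.70 ✓; |ZN| = 60.57 ✓.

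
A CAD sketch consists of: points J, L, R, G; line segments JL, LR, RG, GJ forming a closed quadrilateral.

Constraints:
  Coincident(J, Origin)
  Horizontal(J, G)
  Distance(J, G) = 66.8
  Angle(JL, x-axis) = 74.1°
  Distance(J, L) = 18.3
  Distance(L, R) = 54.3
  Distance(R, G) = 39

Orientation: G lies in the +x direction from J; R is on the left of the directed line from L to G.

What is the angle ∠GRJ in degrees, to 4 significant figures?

72.80°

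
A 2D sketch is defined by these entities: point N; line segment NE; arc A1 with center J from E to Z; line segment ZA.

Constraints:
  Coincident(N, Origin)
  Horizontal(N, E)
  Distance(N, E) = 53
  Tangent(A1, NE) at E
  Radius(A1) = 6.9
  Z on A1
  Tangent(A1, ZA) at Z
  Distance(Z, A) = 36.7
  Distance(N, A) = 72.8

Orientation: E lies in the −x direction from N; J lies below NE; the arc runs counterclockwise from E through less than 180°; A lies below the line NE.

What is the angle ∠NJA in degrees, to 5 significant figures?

105.23°

N is at the origin; N and E share the same y with |NE| = 53.0 and E on the −x side, so E = (-53.000, 0.0000). Since A1 is tangent to NE there, JE ⟂ NE, so J = E + (0, -6.9) = (-53.000, -6.9000). Since JZ ⟂ ZA (tangency), |JA| = √(6.9² + 36.7²) = 37.343 regardless of where Z sits on A1. So A lies on both circle(N, 72.8) and circle(J, 37.343); the below-NE intersection is A = (-58.077, -43.896). Z is the foot of the tangent from A: Z = (-59.892, -7.2411).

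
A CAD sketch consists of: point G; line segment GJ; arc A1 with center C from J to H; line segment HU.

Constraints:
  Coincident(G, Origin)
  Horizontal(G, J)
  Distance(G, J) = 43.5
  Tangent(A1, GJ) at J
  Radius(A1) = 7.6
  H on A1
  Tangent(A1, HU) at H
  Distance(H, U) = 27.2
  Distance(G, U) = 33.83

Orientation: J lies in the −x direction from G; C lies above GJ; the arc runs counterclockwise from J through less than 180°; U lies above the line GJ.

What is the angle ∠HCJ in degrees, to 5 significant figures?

55.705°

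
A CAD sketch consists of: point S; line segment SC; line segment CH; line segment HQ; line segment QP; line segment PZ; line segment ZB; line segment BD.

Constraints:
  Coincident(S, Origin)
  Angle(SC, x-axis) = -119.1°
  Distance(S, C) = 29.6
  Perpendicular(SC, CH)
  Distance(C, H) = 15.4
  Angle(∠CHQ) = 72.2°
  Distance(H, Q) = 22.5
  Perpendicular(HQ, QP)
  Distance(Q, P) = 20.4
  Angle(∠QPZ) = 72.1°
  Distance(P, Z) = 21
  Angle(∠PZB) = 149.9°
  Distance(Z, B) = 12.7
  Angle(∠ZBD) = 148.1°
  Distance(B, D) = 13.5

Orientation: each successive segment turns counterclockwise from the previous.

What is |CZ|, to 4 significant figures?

2.306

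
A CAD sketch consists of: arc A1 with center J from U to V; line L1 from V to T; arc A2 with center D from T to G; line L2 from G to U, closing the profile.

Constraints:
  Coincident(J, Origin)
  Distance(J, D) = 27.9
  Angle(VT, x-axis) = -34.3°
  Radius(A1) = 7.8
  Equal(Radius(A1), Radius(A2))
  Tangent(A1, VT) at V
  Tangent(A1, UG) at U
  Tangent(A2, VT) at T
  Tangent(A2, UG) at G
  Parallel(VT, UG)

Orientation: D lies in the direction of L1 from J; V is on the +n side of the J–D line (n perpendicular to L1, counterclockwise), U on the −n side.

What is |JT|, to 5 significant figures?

28.970

The slot axis is L1's direction at -34.3°, so u = (cos -34.3°, sin -34.3°) = (0.82610, -0.56353) and n = (−sin -34.3°, cos -34.3°) = (0.56353, 0.82610). J is at the origin and D lies 27.9 along u from J, so D = 27.9·u = (23.048, -15.722). Tangency of A1 to both parallel lines with radius 7.8 puts V and U at J ± 7.8·n: V = (4.3955, 6.4436), U = (-4.3955, -6.4436). Equal radii place T and G the same way about D: T = D + 7.8·n = (27.444, -9.2788), G = D − 7.8·n = (18.653, -22.166). Then |JT| = |T − J| = 28.970.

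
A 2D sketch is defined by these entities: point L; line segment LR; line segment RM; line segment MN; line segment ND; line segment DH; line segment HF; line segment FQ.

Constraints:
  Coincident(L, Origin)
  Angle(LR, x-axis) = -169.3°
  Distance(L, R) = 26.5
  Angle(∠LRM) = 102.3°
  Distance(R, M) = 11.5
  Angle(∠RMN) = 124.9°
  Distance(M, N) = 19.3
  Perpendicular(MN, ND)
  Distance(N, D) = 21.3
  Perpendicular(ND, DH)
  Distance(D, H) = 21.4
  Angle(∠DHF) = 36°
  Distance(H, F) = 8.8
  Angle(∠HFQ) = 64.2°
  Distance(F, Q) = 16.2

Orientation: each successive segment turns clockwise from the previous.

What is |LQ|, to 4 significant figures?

4.767

L is at the origin; LR runs at -169.3° with length 26.5, so R = (-26.04, -4.920). ∠LRM = 102.3° gives RM at 113.0° from the x-axis; with |RM| = 11.5, M = (-30.53, 5.666). ∠RMN = 124.9° gives MN at 57.90° from the x-axis; with |MN| = 19.3, N = (-20.28, 22.02). MN ⟂ ND, so ND runs at -32.10°; with |ND| = 21.3, D = (-2.233, 10.70). ND is perpendicular to DH, so DH runs at -122.1°; with |DH| = 21.4, H = (-13.60, -7.432). ∠DHF = 36.0° gives HF at 93.90° from the x-axis; with |HF| = 8.8, F = (-14.20, 1.348). ∠HFQ = 64.2° gives FQ at -21.90° from the x-axis; with |FQ| = 16.2, Q = (0.8275, -4.695). Then |LQ| = |Q − L| = 4.767.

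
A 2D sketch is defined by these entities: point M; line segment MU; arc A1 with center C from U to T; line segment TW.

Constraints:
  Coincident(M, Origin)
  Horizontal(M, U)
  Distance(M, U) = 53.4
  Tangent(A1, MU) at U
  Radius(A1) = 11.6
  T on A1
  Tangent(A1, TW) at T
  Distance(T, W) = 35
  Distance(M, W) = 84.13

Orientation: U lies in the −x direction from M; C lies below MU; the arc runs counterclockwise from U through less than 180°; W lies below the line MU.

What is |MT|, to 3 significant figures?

65.4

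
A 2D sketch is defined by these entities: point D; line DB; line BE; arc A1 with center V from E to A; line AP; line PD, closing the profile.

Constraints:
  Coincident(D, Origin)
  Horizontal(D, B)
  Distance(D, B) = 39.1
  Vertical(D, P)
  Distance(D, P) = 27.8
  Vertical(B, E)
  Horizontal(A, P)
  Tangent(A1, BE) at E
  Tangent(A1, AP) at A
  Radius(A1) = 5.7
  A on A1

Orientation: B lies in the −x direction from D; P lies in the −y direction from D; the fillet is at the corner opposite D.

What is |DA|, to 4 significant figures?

43.46

D is at the origin; D and B share the same y with |DB| = 39.1 and B on the −x side, so B = (-39.10, 0.000). DP is vertical with |DP| = 27.8 and P on the −y side, so P = (0.000, -27.80). The virtual corner opposite D is at (-39.10, -27.80). Tangency of A1 to BE means the radius VE is perpendicular to BE and since A1 is tangent to AP there, VA ⟂ AP, with radius 5.7, so the center V sits 5.7 in from both sides at V = (-33.40, -22.10). That places the tangent points at E = (-39.10, -22.10) on BE and A = (-33.40, -27.80) on AP. Then |DA| = |A − D| = 43.46.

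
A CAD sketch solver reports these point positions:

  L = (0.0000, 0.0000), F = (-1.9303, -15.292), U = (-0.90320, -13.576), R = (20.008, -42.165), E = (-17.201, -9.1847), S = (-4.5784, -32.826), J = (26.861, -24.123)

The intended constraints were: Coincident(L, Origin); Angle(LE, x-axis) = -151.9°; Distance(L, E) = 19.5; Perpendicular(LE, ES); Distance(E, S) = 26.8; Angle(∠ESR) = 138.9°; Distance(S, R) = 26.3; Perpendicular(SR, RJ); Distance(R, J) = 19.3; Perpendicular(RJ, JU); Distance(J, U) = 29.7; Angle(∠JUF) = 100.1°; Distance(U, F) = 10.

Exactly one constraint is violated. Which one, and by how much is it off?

Distance(U, F) = 10 — off by 8.00.

L = (0.00, 0.00) ✓; LE at -151.9° ✓; |LE| = 19.50 ✓; ∠(LE, ES) = 90.00° ✓; |ES| = 26.80 ✓; ∠ESR = 138.9° ✓; |SR| = 26.30 ✓; ∠(SR, RJ) = 90.00° ✓; |RJ| = 19.30 ✓; ∠(RJ, JU) = 90.00° ✓; |JU| = 29.70 ✓; ∠JUF = 100.1° ✓; |UF| = 2.000 ✗.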